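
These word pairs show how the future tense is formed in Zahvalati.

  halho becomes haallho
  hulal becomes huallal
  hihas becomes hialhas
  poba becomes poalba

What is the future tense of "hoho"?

hoalho

Every pair shown (halho → haallho, hulal → huallal, hihas → hialhas, …) follows the same rule: insert -al- after the first vowel.
So hoho → hoalho.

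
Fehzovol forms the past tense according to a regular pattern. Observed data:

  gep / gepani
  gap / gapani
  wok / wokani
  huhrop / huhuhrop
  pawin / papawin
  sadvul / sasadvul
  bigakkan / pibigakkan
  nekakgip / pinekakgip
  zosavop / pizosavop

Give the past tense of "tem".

gep and huhrop both end in -p yet inflect differently (gepani, huhuhrop), so the final letter is not what conditions the rule; the number of vowels is.
"tem" has 1 vowel. The stems with 1 vowel (gep → gepani, gap → gapani, wok → wokani) add -ani.
The other patterns: stems with 2 vowels repeat the first consonant+vowel as a prefix; stems with 3 vowels add the prefix pi-.
So tem → temani.

temani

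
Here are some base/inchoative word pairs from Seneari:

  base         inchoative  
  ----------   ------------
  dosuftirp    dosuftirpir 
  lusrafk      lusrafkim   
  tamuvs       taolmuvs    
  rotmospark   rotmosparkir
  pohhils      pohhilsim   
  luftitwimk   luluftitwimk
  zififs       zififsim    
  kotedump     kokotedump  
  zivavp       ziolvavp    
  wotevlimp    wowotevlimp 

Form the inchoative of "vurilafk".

zivavp and kotedump both end in -p yet inflect differently (ziolvavp, kokotedump), so the final letter is not what conditions the rule; the second-to-last letter is.
"vurilafk" has second-to-last letter 'f'. The stems whose second-to-last letter is 'f' (zififs → zififsim, lusrafk → lusrafkim) add -im.
The other patterns: stems whose second-to-last letter is 'v' insert -ol- after the first vowel; stems whose second-to-last letter is 'm' repeat the first consonant+vowel as a prefix; stems whose second-to-last letter is 'r' add -ir.
So vurilafk → vurilafkim.

vurilafkim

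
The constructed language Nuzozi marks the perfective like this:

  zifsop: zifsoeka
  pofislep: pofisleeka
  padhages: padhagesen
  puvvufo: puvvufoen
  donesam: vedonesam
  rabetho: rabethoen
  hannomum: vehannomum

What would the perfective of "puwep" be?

puweeka

"puwep" ends in -p. The stems ending in -p (pofislep → pofisleeka, zifsop → zifsoeka) drop the final letter and add -eka.
So puwep → puweeka.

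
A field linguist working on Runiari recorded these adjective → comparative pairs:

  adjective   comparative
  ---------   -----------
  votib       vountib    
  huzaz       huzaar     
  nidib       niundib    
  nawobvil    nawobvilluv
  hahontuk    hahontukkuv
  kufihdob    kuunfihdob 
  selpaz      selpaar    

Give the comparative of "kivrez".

kivrear

nidib and nawobvil both have last vowel 'i' yet inflect differently (niundib, nawobvilluv), so the last vowel is not what conditions the rule; the final letter is.
"kivrez" ends in -z. The stems ending in -z (selpaz → selpaar, huzaz → huzaar) drop the final letter and add -ar.
So kivrez → kivrear.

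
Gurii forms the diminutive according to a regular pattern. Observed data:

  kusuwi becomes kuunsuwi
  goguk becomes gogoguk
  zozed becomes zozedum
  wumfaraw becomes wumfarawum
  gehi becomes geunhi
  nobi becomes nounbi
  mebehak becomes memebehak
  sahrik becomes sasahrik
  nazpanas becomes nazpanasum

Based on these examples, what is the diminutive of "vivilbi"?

viunvilbi

gehi and sahrik both have last vowel 'i' yet inflect differently (geunhi, sasahrik), so the last vowel is not what conditions the rule; the final letter is.
"vivilbi" ends in -i. The stems ending in -i (gehi → geunhi, nobi → nounbi, kusuwi → kuunsuwi) insert -un- after the first vowel.
The other patterns: stems ending in -k repeat the first consonant+vowel as a prefix; stems ending in -d, -s or -w add -um.
So vivilbi → viunvilbi.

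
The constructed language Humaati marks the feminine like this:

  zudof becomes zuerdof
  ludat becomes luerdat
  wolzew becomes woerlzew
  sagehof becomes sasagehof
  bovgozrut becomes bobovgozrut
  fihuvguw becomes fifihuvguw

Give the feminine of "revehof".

"revehof" has 3 vowels. The stems with 3 vowels (sagehof → sasagehof, bovgozrut → bobovgozrut, fihuvguw → fifihuvguw) repeat the first consonant+vowel as a prefix.
The other pattern: stems with 2 vowels insert -er- after the first vowel.
So revehof → rerevehof.

rerevehof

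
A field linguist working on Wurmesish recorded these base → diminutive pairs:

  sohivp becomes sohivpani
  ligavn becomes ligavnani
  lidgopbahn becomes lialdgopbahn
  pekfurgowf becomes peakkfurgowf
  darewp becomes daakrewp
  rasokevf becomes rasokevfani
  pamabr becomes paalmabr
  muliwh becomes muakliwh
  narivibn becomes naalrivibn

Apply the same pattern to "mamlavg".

mamlavgani

pekfurgowf and rasokevf both end in -f yet inflect differently (peakkfurgowf, rasokevfani), so the final letter is not what conditions the rule; the second-to-last letter is.
"mamlavg" has second-to-last letter 'v'. The stems whose second-to-last letter is 'v' (rasokevf → rasokevfani, ligavn → ligavnani, sohivp → sohivpani) add -ani.
So mamlavg → mamlavgani.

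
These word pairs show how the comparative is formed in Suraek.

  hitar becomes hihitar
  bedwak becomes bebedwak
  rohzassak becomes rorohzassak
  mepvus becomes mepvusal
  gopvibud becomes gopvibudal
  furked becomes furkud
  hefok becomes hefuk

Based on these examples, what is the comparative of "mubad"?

mumubad

gopvibud and furked both end in -d yet inflect differently (gopvibudal, furkud), so the final letter is not what conditions the rule; the last vowel is.
"mubad" has last vowel 'a'. The stems whose last vowel is 'a' (hitar → hihitar, bedwak → bebedwak, rohzassak → rorohzassak) repeat the first consonant+vowel as a prefix.
So mubad → mumubad.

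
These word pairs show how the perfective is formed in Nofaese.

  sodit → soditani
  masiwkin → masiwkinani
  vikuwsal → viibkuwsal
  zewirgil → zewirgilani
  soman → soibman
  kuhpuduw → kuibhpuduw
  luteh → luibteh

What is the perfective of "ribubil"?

ribubilani

"ribubil" has last vowel 'i'. The stems whose last vowel is 'i' (sodit → soditani, masiwkin → masiwkinani, zewirgil → zewirgilani) add -ani.
The other pattern: stems whose last vowel is 'a', 'e' or 'u' insert -ib- after the first vowel.
So ribubil → ribubilani.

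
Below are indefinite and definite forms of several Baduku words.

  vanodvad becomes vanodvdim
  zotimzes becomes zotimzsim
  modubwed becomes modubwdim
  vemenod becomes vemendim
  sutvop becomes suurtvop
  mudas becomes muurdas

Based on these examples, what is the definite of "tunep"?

tuurnep

zotimzes and mudas both end in -s yet inflect differently (zotimzsim, muurdas), so the final letter is not what conditions the rule; the number of vowels is.
"tunep" has 2 vowels. The stems with 2 vowels (sutvop → suurtvop, mudas → muurdas) insert -ur- after the first vowel.
So tunep → tuurnep.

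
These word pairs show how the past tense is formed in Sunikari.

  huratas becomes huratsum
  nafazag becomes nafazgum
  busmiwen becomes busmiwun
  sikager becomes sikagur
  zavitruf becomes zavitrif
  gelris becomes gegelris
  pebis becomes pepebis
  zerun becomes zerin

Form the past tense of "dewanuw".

dewaniw

"dewanuw" has last vowel 'u'. The stems whose last vowel is 'u' (zavitruf → zavitrif, zerun → zerin) change the last vowel to 'i'.
The other patterns: stems whose last vowel is 'i' repeat the first consonant+vowel as a prefix; stems whose last vowel is 'a' delete the last vowel and add -um; stems whose last vowel is 'e' change the last vowel to 'u'.
So dewanuw → dewaniw.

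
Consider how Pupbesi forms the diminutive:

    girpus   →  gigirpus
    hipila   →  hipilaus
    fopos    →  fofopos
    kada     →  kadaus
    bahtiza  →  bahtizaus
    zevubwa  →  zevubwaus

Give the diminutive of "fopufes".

kada and girpus both have 2 vowels yet inflect differently (kadaus, gigirpus), so the number of vowels is not what conditions the rule; the final letter is.
"fopufes" ends in -s. The stems ending in -s (girpus → gigirpus, fopos → fofopos) repeat the first consonant+vowel as a prefix.
So fopufes → fofopufes.

fofopufes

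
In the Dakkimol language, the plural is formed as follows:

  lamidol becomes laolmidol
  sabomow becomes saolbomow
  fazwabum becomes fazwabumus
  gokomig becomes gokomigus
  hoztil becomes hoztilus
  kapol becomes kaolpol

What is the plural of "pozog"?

"pozog" has last vowel 'o'. The stems whose last vowel is 'o' (lamidol → laolmidol, kapol → kaolpol, sabomow → saolbomow) insert -ol- after the first vowel.
The other pattern: stems whose last vowel is 'i' or 'u' add -us.
So pozog → poolzog.

poolzog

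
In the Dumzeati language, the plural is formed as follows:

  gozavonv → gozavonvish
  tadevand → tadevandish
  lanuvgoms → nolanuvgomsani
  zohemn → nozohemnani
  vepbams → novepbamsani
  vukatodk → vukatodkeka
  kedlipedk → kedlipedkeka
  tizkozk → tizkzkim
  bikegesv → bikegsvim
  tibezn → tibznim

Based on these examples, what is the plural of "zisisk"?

zisskim

vukatodk and tizkozk both end in -k yet inflect differently (vukatodkeka, tizkzkim), so the final letter is not what conditions the rule; the second-to-last letter is.
"zisisk" has second-to-last letter 's'. The one such stem in the data (bikegesv → bikegsvim) deletes the last vowel and adds -im (as do tizkozk, tibezn), so the same rule applies.
The other patterns: stems whose second-to-last letter is 'n' add -ish; stems whose second-to-last letter is 'm' add no- … -ani around the stem; stems whose second-to-last letter is 'd' add -eka.
So zisisk → zisskim.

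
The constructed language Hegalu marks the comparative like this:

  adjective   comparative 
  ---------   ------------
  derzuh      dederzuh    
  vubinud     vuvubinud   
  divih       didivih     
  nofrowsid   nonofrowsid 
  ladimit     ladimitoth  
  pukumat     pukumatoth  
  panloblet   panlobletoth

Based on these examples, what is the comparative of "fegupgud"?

"fegupgud" ends in -d. The stems ending in -d (vubinud → vuvubinud, nofrowsid → nonofrowsid) repeat the first consonant+vowel as a prefix.
The other pattern: stems ending in -t add -oth.
So fegupgud → fefegupgud.

fefegupgud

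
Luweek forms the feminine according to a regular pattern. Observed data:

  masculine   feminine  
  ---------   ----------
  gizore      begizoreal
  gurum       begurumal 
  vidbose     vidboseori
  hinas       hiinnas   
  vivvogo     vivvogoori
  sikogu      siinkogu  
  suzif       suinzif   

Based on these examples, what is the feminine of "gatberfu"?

begatberfual

"gatberfu" begins with g-. The stems beginning with g- (gurum → begurumal, gizore → begizoreal) add be- … -al around the stem.
The other patterns: stems beginning with v- add -ori; stems beginning with h- or s- insert -in- after the first vowel.
So gatberfu → begatberfual.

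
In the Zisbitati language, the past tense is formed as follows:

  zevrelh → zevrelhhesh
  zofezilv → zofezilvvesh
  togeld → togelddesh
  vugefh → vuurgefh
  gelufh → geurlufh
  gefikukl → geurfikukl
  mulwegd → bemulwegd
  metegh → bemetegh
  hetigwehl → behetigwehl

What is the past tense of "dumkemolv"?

dumkemolvvesh

zevrelh and vugefh both end in -h yet inflect differently (zevrelhhesh, vuurgefh), so the final letter is not what conditions the rule; the second-to-last letter is.
"dumkemolv" has second-to-last letter 'l'. The stems whose second-to-last letter is 'l' (zevrelh → zevrelhhesh, zofezilv → zofezilvvesh, togeld → togelddesh) double the final consonant and add -esh.
The other patterns: stems whose second-to-last letter is 'f' or 'k' insert -ur- after the first vowel; stems whose second-to-last letter is 'g' or 'h' add the prefix be-.
So dumkemolv → dumkemolvvesh.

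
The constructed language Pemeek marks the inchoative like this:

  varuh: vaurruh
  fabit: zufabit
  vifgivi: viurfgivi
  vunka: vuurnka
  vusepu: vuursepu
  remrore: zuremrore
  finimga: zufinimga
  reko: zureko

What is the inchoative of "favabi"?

zufavabi

vunka and finimga both end in -a yet inflect differently (vuurnka, zufinimga), so the final letter is not what conditions the rule; the first letter is.
"favabi" begins with f-. The stems beginning with f- (fabit → zufabit, finimga → zufinimga) add the prefix zu-.
The other pattern: stems beginning with v- insert -ur- after the first vowel.
So favabi → zufavabi.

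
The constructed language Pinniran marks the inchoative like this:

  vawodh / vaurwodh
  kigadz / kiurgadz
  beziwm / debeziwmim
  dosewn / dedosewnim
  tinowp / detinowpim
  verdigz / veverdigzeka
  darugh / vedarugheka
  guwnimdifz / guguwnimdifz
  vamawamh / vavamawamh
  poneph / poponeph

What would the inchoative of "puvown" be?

kigadz and verdigz both end in -z yet inflect differently (kiurgadz, veverdigzeka), so the final letter is not what conditions the rule; the second-to-last letter is.
"puvown" has second-to-last letter 'w'. The stems whose second-to-last letter is 'w' (beziwm → debeziwmim, dosewn → dedosewnim, tinowp → detinowpim) add de- … -im around the stem.
The other patterns: stems whose second-to-last letter is 'd' insert -ur- after the first vowel; stems whose second-to-last letter is 'g' add ve- … -eka around the stem; stems whose second-to-last letter is 'f', 'm' or 'p' repeat the first consonant+vowel as a prefix.
So puvown → depuvownim.

depuvownim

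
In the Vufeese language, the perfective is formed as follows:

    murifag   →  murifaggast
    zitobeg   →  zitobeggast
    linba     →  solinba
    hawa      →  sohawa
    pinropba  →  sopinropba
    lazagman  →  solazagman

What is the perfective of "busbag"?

busbaggast

murifag and linba both have last vowel 'a' yet inflect differently (murifaggast, solinba), so the last vowel is not what conditions the rule; the final letter is.
"busbag" ends in -g. The stems ending in -g (murifag → murifaggast, zitobeg → zitobeggast) double the final consonant and add -ast.
The other pattern: stems ending in -a or -n add the prefix so-.
So busbag → busbaggast.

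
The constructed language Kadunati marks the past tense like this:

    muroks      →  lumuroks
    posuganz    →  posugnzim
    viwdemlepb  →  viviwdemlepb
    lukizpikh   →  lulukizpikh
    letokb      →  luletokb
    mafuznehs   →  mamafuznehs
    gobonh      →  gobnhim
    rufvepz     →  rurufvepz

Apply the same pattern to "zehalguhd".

gobonh and lukizpikh both end in -h yet inflect differently (gobnhim, lulukizpikh), so the final letter is not what conditions the rule; the second-to-last letter is.
"zehalguhd" has second-to-last letter 'h'. The one such stem in the data (mafuznehs → mamafuznehs) repeats the first consonant+vowel as a prefix (as do rufvepz, viwdemlepb), so the same rule applies.
So zehalguhd → zezehalguhd.

zezehalguhd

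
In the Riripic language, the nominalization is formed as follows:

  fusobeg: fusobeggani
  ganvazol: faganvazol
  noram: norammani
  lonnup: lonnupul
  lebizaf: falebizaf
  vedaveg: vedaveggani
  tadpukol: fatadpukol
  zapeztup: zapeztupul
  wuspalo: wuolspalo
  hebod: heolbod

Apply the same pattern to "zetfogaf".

"zetfogaf" ends in -f. The one such stem in the data (lebizaf → falebizaf) adds the prefix fa-, so the same rule applies.
So zetfogaf → fazetfogaf.

fazetfogaf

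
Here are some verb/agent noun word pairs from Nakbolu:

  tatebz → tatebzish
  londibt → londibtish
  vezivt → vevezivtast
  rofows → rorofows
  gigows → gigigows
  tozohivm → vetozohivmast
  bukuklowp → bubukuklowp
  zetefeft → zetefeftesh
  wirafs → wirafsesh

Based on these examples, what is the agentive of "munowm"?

mumunowm

vezivt and zetefeft both end in -t yet inflect differently (vevezivtast, zetefeftesh), so the final letter is not what conditions the rule; the second-to-last letter is.
"munowm" has second-to-last letter 'w'. The stems whose second-to-last letter is 'w' (bukuklowp → bubukuklowp, gigows → gigigows, rofows → rorofows) repeat the first consonant+vowel as a prefix.
The other patterns: stems whose second-to-last letter is 'v' add ve- … -ast around the stem; stems whose second-to-last letter is 'f' add -esh; stems whose second-to-last letter is 'b' add -ish.
So munowm → mumunowm.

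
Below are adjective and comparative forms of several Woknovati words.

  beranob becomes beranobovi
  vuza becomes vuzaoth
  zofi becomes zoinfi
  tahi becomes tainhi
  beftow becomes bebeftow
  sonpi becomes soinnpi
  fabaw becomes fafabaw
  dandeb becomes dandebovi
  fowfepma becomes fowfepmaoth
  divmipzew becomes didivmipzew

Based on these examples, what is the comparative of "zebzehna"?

beranob and beftow both have last vowel 'o' yet inflect differently (beranobovi, bebeftow), so the last vowel is not what conditions the rule; the final letter is.
"zebzehna" ends in -a. The stems ending in -a (fowfepma → fowfepmaoth, vuza → vuzaoth) add -oth.
The other patterns: stems ending in -b add -ovi; stems ending in -w repeat the first consonant+vowel as a prefix; stems ending in -i insert -in- after the first vowel.
So zebzehna → zebzehnaoth.

zebzehnaoth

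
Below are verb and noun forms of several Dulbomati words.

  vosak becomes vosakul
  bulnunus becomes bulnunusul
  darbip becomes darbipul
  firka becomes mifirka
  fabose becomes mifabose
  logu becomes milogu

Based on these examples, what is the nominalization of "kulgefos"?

kulgefosul

vosak and firka both have last vowel 'a' yet inflect differently (vosakul, mifirka), so the last vowel is not what conditions the rule; whether the stem ends in a vowel or a consonant is.
"kulgefos" ends in a consonant. The stems ending in a consonant (vosak → vosakul, bulnunus → bulnunusul, darbip → darbipul) add -ul.
So kulgefos → kulgefosul.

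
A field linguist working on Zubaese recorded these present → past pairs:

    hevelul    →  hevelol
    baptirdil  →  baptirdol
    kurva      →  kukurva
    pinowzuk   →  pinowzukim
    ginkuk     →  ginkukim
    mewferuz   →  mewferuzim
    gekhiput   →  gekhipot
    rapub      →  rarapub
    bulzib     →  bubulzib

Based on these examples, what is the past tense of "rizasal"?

bulzib and baptirdil both have last vowel 'i' yet inflect differently (bubulzib, baptirdol), so the last vowel is not what conditions the rule; the final letter is.
"rizasal" ends in -l. The stems ending in -l (baptirdil → baptirdol, hevelul → hevelol) change the last vowel to 'o'.
The other patterns: stems ending in -a or -b repeat the first consonant+vowel as a prefix; stems ending in -k or -z add -im.
So rizasal → rizasol.

rizasol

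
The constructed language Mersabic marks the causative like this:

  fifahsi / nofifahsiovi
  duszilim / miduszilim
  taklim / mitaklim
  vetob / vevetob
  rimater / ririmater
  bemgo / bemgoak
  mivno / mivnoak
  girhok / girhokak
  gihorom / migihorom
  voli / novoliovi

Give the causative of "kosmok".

kosmokak

"kosmok" ends in -k. The one such stem in the data (girhok → girhokak) adds -ak, so the same rule applies.
The other patterns: stems ending in -i add no- … -ovi around the stem; stems ending in -b or -r repeat the first consonant+vowel as a prefix; stems ending in -m add the prefix mi-.
So kosmok → kosmokak.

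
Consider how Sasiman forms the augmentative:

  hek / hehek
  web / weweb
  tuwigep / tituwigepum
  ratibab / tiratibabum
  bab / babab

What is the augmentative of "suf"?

susuf

"suf" has 1 vowel. The stems with 1 vowel (bab → babab, web → weweb, hek → hehek) repeat the first consonant+vowel as a prefix.
The other pattern: stems with 3 vowels add ti- … -um around the stem.
So suf → susuf.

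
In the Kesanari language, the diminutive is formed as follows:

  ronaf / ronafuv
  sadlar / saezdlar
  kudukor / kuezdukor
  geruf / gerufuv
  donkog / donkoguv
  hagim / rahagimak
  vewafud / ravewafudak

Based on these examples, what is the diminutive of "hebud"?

rahebudak

vewafud and geruf both have last vowel 'u' yet inflect differently (ravewafudak, gerufuv), so the last vowel is not what conditions the rule; the final letter is.
"hebud" ends in -d. The one such stem in the data (vewafud → ravewafudak) adds ra- … -ak around the stem, so the same rule applies.
So hebud → rahebudak.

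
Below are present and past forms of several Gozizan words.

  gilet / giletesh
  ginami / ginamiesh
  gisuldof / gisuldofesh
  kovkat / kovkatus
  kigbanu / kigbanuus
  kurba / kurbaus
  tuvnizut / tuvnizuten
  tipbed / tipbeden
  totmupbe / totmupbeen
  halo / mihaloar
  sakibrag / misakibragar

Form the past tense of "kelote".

gilet and kovkat both end in -t yet inflect differently (giletesh, kovkatus), so the final letter is not what conditions the rule; the first letter is.
"kelote" begins with k-. The stems beginning with k- (kovkat → kovkatus, kigbanu → kigbanuus, kurba → kurbaus) add -us.
The other patterns: stems beginning with g- add -esh; stems beginning with t- add -en; stems beginning with h- or s- add mi- … -ar around the stem.
So kelote → keloteus.

keloteus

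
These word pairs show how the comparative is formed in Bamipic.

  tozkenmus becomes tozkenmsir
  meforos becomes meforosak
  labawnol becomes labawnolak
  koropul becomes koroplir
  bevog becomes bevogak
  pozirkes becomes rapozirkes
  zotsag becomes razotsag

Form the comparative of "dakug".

dakgir

koropul and labawnol both end in -l yet inflect differently (koroplir, labawnolak), so the final letter is not what conditions the rule; the last vowel is.
"dakug" has last vowel 'u'. The stems whose last vowel is 'u' (tozkenmus → tozkenmsir, koropul → koroplir) delete the last vowel and add -ir.
So dakug → dakgir.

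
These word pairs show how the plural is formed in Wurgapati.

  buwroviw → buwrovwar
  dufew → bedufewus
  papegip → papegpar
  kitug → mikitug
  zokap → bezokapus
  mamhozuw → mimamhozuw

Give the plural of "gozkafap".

begozkafapus

mamhozuw and buwroviw both end in -w yet inflect differently (mimamhozuw, buwrovwar), so the final letter is not what conditions the rule; the last vowel is.
"gozkafap" has last vowel 'a'. The one such stem in the data (zokap → bezokapus) adds be- … -us around the stem, so the same rule applies.
The other patterns: stems whose last vowel is 'u' add the prefix mi-; stems whose last vowel is 'i' delete the last vowel and add -ar.
So gozkafap → begozkafapus.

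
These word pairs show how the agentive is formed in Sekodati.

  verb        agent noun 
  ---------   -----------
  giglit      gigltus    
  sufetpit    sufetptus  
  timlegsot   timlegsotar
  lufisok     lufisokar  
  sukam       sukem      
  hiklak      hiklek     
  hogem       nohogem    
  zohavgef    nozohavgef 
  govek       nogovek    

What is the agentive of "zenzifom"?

zenzifomar

giglit and timlegsot both end in -t yet inflect differently (gigltus, timlegsotar), so the final letter is not what conditions the rule; the last vowel is.
"zenzifom" has last vowel 'o'. The stems whose last vowel is 'o' (timlegsot → timlegsotar, lufisok → lufisokar) add -ar.
So zenzifom → zenzifomar.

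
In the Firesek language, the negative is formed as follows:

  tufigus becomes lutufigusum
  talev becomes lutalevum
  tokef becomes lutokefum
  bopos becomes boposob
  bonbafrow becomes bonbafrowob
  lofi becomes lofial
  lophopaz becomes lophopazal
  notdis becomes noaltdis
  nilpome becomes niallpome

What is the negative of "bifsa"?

tufigus and bopos both end in -s yet inflect differently (lutufigusum, boposob), so the final letter is not what conditions the rule; the first letter is.
"bifsa" begins with b-. The stems beginning with b- (bopos → boposob, bonbafrow → bonbafrowob) add -ob.
The other patterns: stems beginning with t- add lu- … -um around the stem; stems beginning with l- add -al; stems beginning with n- insert -al- after the first vowel.
So bifsa → bifsaob.

bifsaob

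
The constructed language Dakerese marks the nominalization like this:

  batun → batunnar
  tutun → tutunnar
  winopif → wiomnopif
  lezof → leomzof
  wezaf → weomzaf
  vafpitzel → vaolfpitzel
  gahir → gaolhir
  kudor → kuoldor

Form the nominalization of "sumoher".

winopif and gahir both have last vowel 'i' yet inflect differently (wiomnopif, gaolhir), so the last vowel is not what conditions the rule; the final letter is.
"sumoher" ends in -r. The stems ending in -r (gahir → gaolhir, kudor → kuoldor) insert -ol- after the first vowel.
So sumoher → suolmoher.

suolmoher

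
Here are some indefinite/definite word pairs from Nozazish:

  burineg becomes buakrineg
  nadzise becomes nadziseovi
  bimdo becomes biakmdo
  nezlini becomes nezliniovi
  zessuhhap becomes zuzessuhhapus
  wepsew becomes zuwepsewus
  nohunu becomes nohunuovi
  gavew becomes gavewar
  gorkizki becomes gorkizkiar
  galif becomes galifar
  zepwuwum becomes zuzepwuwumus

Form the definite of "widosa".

zuwidosaus

nezlini and gorkizki both end in -i yet inflect differently (nezliniovi, gorkizkiar), so the final letter is not what conditions the rule; the first letter is.
"widosa" begins with w-. The one such stem in the data (wepsew → zuwepsewus) adds zu- … -us around the stem, so the same rule applies.
So widosa → zuwidosaus.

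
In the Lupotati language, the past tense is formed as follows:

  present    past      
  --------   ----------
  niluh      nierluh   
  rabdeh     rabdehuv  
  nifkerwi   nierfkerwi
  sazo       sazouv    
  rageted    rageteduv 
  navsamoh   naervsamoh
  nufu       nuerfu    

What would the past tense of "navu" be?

naervu

navsamoh and rabdeh both end in -h yet inflect differently (naervsamoh, rabdehuv), so the final letter is not what conditions the rule; the first letter is.
"navu" begins with n-. The stems beginning with n- (nufu → nuerfu, navsamoh → naervsamoh, nifkerwi → nierfkerwi) insert -er- after the first vowel.
The other pattern: stems beginning with r- or s- add -uv.
So navu → naervu.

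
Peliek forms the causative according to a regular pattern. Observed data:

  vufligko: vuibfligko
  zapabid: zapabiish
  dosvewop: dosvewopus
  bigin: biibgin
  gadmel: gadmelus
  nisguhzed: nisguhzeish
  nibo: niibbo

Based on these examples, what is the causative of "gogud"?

goguish

zapabid and bigin both have last vowel 'i' yet inflect differently (zapabiish, biibgin), so the last vowel is not what conditions the rule; the final letter is.
"gogud" ends in -d. The stems ending in -d (nisguhzed → nisguhzeish, zapabid → zapabiish) drop the final letter and add -ish.
The other patterns: stems ending in -n or -o insert -ib- after the first vowel; stems ending in -l or -p add -us.
So gogud → goguish.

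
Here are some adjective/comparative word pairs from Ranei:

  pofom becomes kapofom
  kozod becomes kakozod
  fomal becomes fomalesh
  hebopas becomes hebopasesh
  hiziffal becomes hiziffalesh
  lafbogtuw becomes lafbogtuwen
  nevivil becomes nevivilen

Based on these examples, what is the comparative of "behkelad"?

fomal and nevivil both end in -l yet inflect differently (fomalesh, nevivilen), so the final letter is not what conditions the rule; the last vowel is.
"behkelad" has last vowel 'a'. The stems whose last vowel is 'a' (fomal → fomalesh, hebopas → hebopasesh, hiziffal → hiziffalesh) add -esh.
So behkelad → behkeladesh.

behkeladesh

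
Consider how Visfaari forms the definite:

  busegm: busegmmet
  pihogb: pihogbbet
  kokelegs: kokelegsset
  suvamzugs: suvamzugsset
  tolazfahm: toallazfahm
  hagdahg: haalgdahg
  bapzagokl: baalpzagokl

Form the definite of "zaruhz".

zaalruhz

"zaruhz" has second-to-last letter 'h'. The stems whose second-to-last letter is 'h' (tolazfahm → toallazfahm, hagdahg → haalgdahg) insert -al- after the first vowel.
The other pattern: stems whose second-to-last letter is 'g' double the final consonant and add -et.
So zaruhz → zaalruhz.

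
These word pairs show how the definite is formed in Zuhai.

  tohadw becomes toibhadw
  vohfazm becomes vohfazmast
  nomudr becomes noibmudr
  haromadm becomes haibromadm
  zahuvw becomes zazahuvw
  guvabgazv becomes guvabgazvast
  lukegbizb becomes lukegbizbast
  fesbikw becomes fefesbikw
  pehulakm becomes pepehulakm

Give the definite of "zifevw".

"zifevw" has second-to-last letter 'v'. The one such stem in the data (zahuvw → zazahuvw) repeats the first consonant+vowel as a prefix (as do pehulakm, fesbikw), so the same rule applies.
So zifevw → zizifevw.

zizifevw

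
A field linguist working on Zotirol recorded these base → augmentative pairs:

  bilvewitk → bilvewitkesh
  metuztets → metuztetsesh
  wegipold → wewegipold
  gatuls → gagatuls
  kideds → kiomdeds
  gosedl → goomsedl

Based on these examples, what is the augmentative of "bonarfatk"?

metuztets and gatuls both end in -s yet inflect differently (metuztetsesh, gagatuls), so the final letter is not what conditions the rule; the second-to-last letter is.
"bonarfatk" has second-to-last letter 't'. The stems whose second-to-last letter is 't' (bilvewitk → bilvewitkesh, metuztets → metuztetsesh) add -esh.
The other patterns: stems whose second-to-last letter is 'l' repeat the first consonant+vowel as a prefix; stems whose second-to-last letter is 'd' insert -om- after the first vowel.
So bonarfatk → bonarfatkesh.

bonarfatkesh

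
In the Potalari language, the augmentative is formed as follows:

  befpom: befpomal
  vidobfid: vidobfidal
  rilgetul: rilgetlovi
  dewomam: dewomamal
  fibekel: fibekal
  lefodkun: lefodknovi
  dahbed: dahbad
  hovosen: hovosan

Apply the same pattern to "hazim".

rilgetul and fibekel both end in -l yet inflect differently (rilgetlovi, fibekal), so the final letter is not what conditions the rule; the last vowel is.
"hazim" has last vowel 'i'. The one such stem in the data (vidobfid → vidobfidal) adds -al, so the same rule applies.
The other patterns: stems whose last vowel is 'u' delete the last vowel and add -ovi; stems whose last vowel is 'e' change the last vowel to 'a'.
So hazim → hazimal.

hazimal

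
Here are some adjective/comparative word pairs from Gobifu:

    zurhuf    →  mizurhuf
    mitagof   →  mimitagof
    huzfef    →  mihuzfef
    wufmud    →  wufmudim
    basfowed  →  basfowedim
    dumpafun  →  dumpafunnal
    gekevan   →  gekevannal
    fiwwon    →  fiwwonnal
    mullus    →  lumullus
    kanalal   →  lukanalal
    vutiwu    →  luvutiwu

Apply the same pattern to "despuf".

midespuf

zurhuf and wufmud both have last vowel 'u' yet inflect differently (mizurhuf, wufmudim), so the last vowel is not what conditions the rule; the final letter is.
"despuf" ends in -f. The stems ending in -f (zurhuf → mizurhuf, mitagof → mimitagof, huzfef → mihuzfef) add the prefix mi-.
So despuf → midespuf.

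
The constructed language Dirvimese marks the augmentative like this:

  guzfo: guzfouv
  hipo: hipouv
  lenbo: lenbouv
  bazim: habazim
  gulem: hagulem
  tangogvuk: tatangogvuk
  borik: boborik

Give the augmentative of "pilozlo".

bazim and borik both have last vowel 'i' yet inflect differently (habazim, boborik), so the last vowel is not what conditions the rule; the final letter is.
"pilozlo" ends in -o. The stems ending in -o (guzfo → guzfouv, hipo → hipouv, lenbo → lenbouv) add -uv.
So pilozlo → pilozlouv.

pilozlouv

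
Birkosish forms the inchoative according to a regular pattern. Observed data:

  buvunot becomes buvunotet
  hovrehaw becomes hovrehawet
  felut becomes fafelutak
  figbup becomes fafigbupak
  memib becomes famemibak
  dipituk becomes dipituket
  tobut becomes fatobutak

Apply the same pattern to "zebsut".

fazebsutak

buvunot and felut both end in -t yet inflect differently (buvunotet, fafelutak), so the final letter is not what conditions the rule; the number of vowels is.
"zebsut" has 2 vowels. The stems with 2 vowels (memib → famemibak, felut → fafelutak, tobut → fatobutak) add fa- … -ak around the stem.
The other pattern: stems with 3 vowels add -et.
So zebsut → fazebsutak.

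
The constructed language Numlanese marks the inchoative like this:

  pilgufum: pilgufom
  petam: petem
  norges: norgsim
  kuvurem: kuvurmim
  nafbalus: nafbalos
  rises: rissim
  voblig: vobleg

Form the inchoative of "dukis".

pilgufum and kuvurem both end in -m yet inflect differently (pilgufom, kuvurmim), so the final letter is not what conditions the rule; the last vowel is.
"dukis" has last vowel 'i'. The one such stem in the data (voblig → vobleg) changes the last vowel to 'e' (as does petam), so the same rule applies.
The other patterns: stems whose last vowel is 'u' change the last vowel to 'o'; stems whose last vowel is 'e' delete the last vowel and add -im.
So dukis → dukes.

dukes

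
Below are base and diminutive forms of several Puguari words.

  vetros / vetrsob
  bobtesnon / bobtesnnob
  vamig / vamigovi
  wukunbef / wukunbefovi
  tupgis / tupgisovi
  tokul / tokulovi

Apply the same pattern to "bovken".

vetros and tupgis both end in -s yet inflect differently (vetrsob, tupgisovi), so the final letter is not what conditions the rule; the last vowel is.
"bovken" has last vowel 'e'. The one such stem in the data (wukunbef → wukunbefovi) adds -ovi, so the same rule applies.
So bovken → bovkenovi.

bovkenovi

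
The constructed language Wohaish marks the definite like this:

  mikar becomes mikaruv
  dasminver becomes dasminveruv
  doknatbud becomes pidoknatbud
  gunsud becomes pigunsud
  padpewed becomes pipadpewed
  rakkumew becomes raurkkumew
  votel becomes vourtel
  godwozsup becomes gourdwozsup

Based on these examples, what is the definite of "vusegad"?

dasminver and padpewed both have last vowel 'e' yet inflect differently (dasminveruv, pipadpewed), so the last vowel is not what conditions the rule; the final letter is.
"vusegad" ends in -d. The stems ending in -d (doknatbud → pidoknatbud, gunsud → pigunsud, padpewed → pipadpewed) add the prefix pi-.
The other patterns: stems ending in -r add -uv; stems ending in -l, -p or -w insert -ur- after the first vowel.
So vusegad → pivusegad.

pivusegad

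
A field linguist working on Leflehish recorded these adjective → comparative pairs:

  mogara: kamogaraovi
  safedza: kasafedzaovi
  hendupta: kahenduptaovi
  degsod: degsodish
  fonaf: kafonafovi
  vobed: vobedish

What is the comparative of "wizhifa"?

kawizhifaovi

vobed and fonaf both have 2 vowels yet inflect differently (vobedish, kafonafovi), so the number of vowels is not what conditions the rule; the final letter is.
"wizhifa" ends in -a. The stems ending in -a (hendupta → kahenduptaovi, safedza → kasafedzaovi, mogara → kamogaraovi) add ka- … -ovi around the stem.
The other pattern: stems ending in -d add -ish.
So wizhifa → kawizhifaovi.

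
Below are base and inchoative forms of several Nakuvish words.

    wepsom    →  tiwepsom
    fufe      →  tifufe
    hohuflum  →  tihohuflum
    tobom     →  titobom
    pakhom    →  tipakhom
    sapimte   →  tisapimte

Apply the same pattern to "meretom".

Every pair shown (wepsom → tiwepsom, fufe → tifufe, hohuflum → tihohuflum, …) follows the same rule: add the prefix ti-.
So meretom → timeretom.

timeretom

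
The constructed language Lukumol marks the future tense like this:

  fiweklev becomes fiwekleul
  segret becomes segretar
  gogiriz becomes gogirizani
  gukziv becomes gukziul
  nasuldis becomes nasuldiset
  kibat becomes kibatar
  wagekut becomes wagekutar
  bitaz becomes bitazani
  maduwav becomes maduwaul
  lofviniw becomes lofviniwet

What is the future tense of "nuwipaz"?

nuwipazani

fiweklev and segret both have last vowel 'e' yet inflect differently (fiwekleul, segretar), so the last vowel is not what conditions the rule; the final letter is.
"nuwipaz" ends in -z. The stems ending in -z (bitaz → bitazani, gogiriz → gogirizani) add -ani.
So nuwipaz → nuwipazani.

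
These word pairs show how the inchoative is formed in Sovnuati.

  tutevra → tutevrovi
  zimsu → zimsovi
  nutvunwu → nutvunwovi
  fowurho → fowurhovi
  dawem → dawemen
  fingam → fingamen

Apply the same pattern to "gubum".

"gubum" ends in a consonant. The stems ending in a consonant (dawem → dawemen, fingam → fingamen) add -en.
So gubum → gubumen.

gubumen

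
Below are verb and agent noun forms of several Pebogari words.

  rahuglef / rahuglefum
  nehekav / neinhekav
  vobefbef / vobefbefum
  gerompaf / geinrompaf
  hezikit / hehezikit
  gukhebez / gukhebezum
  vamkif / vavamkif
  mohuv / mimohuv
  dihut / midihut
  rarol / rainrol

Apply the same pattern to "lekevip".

lelekevip

"lekevip" has last vowel 'i'. The stems whose last vowel is 'i' (hezikit → hehezikit, vamkif → vavamkif) repeat the first consonant+vowel as a prefix.
The other patterns: stems whose last vowel is 'e' add -um; stems whose last vowel is 'u' add the prefix mi-; stems whose last vowel is 'a' or 'o' insert -in- after the first vowel.
So lekevip → lelekevip.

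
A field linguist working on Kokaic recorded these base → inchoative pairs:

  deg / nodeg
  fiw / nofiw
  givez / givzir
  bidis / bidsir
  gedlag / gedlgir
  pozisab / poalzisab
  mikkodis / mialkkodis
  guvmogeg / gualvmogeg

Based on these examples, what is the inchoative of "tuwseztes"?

tualwseztes

deg and gedlag both end in -g yet inflect differently (nodeg, gedlgir), so the final letter is not what conditions the rule; the number of vowels is.
"tuwseztes" has 3 vowels. The stems with 3 vowels (pozisab → poalzisab, mikkodis → mialkkodis, guvmogeg → gualvmogeg) insert -al- after the first vowel.
So tuwseztes → tualwseztes.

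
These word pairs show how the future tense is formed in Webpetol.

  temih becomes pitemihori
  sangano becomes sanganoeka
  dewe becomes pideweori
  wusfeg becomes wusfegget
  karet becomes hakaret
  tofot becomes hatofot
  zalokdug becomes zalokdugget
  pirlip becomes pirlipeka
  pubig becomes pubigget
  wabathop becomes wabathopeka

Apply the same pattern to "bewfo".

bewfoeka

karet and wusfeg both have last vowel 'e' yet inflect differently (hakaret, wusfegget), so the last vowel is not what conditions the rule; the final letter is.
"bewfo" ends in -o. The one such stem in the data (sangano → sanganoeka) adds -eka, so the same rule applies.
The other patterns: stems ending in -t add the prefix ha-; stems ending in -g double the final consonant and add -et; stems ending in -e or -h add pi- … -ori around the stem.
So bewfo → bewfoeka.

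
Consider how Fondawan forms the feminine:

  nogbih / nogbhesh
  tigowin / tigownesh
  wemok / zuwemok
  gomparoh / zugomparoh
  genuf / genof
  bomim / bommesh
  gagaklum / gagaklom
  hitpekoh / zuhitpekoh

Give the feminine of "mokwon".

zumokwon

"mokwon" has last vowel 'o'. The stems whose last vowel is 'o' (wemok → zuwemok, gomparoh → zugomparoh, hitpekoh → zuhitpekoh) add the prefix zu-.
The other patterns: stems whose last vowel is 'i' delete the last vowel and add -esh; stems whose last vowel is 'u' change the last vowel to 'o'.
So mokwon → zumokwon.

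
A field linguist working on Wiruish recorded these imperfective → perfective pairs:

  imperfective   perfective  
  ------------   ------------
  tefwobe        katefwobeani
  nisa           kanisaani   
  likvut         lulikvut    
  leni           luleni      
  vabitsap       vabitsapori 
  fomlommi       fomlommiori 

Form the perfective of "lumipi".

leni and fomlommi both end in -i yet inflect differently (luleni, fomlommiori), so the final letter is not what conditions the rule; the first letter is.
"lumipi" begins with l-. The stems beginning with l- (likvut → lulikvut, leni → luleni) add the prefix lu-.
So lumipi → lulumipi.

lulumipi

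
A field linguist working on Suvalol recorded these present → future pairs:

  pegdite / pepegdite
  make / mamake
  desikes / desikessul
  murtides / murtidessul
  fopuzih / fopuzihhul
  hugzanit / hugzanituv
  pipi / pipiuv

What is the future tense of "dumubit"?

dumubituv

pegdite and desikes both have last vowel 'e' yet inflect differently (pepegdite, desikessul), so the last vowel is not what conditions the rule; the final letter is.
"dumubit" ends in -t. The one such stem in the data (hugzanit → hugzanituv) adds -uv, so the same rule applies.
So dumubit → dumubituv.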